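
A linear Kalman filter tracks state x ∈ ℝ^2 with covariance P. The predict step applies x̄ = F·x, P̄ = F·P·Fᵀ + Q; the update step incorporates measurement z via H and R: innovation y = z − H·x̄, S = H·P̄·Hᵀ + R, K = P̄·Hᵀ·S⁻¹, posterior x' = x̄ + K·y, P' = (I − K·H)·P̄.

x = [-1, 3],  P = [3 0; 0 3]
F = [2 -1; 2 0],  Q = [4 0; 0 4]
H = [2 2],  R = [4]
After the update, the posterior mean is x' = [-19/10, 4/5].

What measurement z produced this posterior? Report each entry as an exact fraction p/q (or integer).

x̄ = F·x = [-5, -2]
P̄ = F·P·Fᵀ + Q = [19 12; 12 16]
S = H·P̄·Hᵀ + R = [240]
K = P̄·Hᵀ·S⁻¹ = [31/120; 7/30]
x' − x̄ = [31/10, 14/5] = K·y
y = (KᵀK)⁻¹·Kᵀ·(x' − x̄) = [12]
z = y + H·x̄ = [12] + [-14] = [-2]

z = [-2]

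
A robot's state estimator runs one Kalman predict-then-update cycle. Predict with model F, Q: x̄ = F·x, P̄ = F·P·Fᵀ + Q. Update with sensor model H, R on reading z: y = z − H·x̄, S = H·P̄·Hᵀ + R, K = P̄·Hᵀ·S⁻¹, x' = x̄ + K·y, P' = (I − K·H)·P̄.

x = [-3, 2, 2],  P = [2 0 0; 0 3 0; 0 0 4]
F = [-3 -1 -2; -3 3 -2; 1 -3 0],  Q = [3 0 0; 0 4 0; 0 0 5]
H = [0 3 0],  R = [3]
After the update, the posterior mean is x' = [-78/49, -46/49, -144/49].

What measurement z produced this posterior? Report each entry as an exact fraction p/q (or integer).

z = [-3]

x̄ = F·x = [3, 11, -9]
P̄ = F·P·Fᵀ + Q = [40 25 3; 25 65 -33; 3 -33 34]
S = H·P̄·Hᵀ + R = [588]
K = P̄·Hᵀ·S⁻¹ = [25/196; 65/196; -33/196]
x' − x̄ = [-225/49, -585/49, 297/49] = K·y
y = (KᵀK)⁻¹·Kᵀ·(x' − x̄) = [-36]
z = y + H·x̄ = [-36] + [33] = [-3]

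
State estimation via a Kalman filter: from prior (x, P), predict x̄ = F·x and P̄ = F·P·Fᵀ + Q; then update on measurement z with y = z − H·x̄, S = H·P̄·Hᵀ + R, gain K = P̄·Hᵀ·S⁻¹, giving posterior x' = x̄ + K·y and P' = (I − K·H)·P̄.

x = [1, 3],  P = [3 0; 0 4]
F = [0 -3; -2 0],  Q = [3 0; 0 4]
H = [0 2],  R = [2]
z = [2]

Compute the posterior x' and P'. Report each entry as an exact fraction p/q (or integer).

x' = [-9, 10/11]
P' = [39 0; 0 16/33]

x̄ = F·x = [-9, -2]
P̄ = F·P·Fᵀ + Q = [39 0; 0 16]
y = z − H·x̄ = [6]
S = H·P̄·Hᵀ + R = [66]
K = P̄·Hᵀ·S⁻¹ = [0; 16/33]
x' = x̄ + K·y = [-9, 10/11]
P' = (I − K·H)·P̄ = [39 0; 0 16/33]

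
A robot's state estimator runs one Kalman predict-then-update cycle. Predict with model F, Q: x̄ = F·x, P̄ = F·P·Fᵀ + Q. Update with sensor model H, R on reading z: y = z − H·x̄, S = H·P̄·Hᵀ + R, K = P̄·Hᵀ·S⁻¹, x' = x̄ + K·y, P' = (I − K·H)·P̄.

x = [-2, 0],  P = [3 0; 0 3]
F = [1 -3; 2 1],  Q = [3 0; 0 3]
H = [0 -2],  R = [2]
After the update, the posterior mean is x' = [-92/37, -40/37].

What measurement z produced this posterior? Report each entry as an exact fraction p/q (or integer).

x̄ = F·x = [-2, -4]
P̄ = F·P·Fᵀ + Q = [33 -3; -3 18]
S = H·P̄·Hᵀ + R = [74]
K = P̄·Hᵀ·S⁻¹ = [3/37; -18/37]
x' − x̄ = [-18/37, 108/37] = K·y
y = (KᵀK)⁻¹·Kᵀ·(x' − x̄) = [-6]
z = y + H·x̄ = [-6] + [8] = [2]

z = [2]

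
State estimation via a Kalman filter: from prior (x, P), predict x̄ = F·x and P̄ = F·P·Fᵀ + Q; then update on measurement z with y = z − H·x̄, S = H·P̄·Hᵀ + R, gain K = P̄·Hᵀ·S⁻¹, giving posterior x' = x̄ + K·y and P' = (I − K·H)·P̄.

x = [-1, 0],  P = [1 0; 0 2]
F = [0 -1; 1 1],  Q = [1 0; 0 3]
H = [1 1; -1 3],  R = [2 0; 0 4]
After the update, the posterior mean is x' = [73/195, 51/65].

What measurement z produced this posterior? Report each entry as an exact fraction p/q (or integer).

z = [2, 2]

x̄ = F·x = [0, -1]
P̄ = F·P·Fᵀ + Q = [3 -2; -2 6]
S = H·P̄·Hᵀ + R = [7 11; 11 73]
K = P̄·Hᵀ·S⁻¹ = [86/195 -37/195; 12/65 16/65]
x' − x̄ = [73/195, 116/65] = K·y
y = (KᵀK)⁻¹·Kᵀ·(x' − x̄) = [3, 5]
z = y + H·x̄ = [3, 5] + [-1, -3] = [2, 2]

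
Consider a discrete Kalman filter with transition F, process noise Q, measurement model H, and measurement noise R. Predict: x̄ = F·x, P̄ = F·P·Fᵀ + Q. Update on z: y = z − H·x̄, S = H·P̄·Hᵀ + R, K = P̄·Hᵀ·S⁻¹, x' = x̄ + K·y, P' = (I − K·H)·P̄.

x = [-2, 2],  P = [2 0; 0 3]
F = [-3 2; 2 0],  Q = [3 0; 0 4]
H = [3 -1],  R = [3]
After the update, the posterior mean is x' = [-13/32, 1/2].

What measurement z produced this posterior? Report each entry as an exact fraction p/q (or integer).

z = [-2]

x̄ = F·x = [10, -4]
P̄ = F·P·Fᵀ + Q = [33 -12; -12 12]
S = H·P̄·Hᵀ + R = [384]
K = P̄·Hᵀ·S⁻¹ = [37/128; -1/8]
x' − x̄ = [-333/32, 9/2] = K·y
y = (KᵀK)⁻¹·Kᵀ·(x' − x̄) = [-36]
z = y + H·x̄ = [-36] + [34] = [-2]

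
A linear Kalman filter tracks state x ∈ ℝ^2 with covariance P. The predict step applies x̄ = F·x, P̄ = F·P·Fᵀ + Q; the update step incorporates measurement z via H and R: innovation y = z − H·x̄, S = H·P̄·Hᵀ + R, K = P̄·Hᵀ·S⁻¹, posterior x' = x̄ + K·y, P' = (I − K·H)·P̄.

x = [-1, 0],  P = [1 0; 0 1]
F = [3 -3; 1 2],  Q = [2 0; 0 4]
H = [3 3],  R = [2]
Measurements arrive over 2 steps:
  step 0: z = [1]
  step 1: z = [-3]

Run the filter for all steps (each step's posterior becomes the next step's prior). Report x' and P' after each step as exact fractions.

step 0: x' = [36/209, 25/209], P' = [1579/209 -1545/209; -1545/209 1557/209]
step 1: x' = [-609315/364333, 245638/364333], P' = [2423780/364333 -2329356/364333; -2329356/364333 2315802/364333]

step 0: x̄ = F·x = [-3, -1]
step 0: P̄ = F·P·Fᵀ + Q = [20 -3; -3 9]
step 0: y = z − H·x̄ = [13]
step 0: S = H·P̄·Hᵀ + R = [209]
step 0: K = P̄·Hᵀ·S⁻¹ = [51/209; 18/209]
step 0: x' = x̄ + K·y = [36/209, 25/209]
step 0: P' = (I − K·H)·P̄ = [1579/209 -1545/209; -1545/209 1557/209]
step 1: x̄ = F·x = [3/19, 86/209]
step 1: P̄ = F·P·Fᵀ + Q = [5132/19 -840/19; -840/19 2463/209]
step 1: y = z − H·x̄ = [-984/209]
step 1: S = H·P̄·Hᵀ + R = [364333/209]
step 1: K = P̄·Hᵀ·S⁻¹ = [141636/364333; -20331/364333]
step 1: x' = x̄ + K·y = [-609315/364333, 245638/364333]
step 1: P' = (I − K·H)·P̄ = [2423780/364333 -2329356/364333; -2329356/364333 2315802/364333]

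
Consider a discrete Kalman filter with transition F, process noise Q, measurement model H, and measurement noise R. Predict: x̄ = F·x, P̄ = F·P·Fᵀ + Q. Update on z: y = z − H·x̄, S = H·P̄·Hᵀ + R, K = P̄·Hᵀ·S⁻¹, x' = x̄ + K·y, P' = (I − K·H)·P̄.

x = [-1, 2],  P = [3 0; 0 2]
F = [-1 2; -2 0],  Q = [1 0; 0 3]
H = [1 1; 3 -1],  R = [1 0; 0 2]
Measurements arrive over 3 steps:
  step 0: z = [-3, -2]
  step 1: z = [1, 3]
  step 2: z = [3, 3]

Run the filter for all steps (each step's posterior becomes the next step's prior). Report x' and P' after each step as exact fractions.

step 0: x' = [-2855/2471, -4163/2471], P' = [456/2471 156/2471; 156/2471 1614/2471]
step 1: x' = [56599/65177, 15278/46555], P' = [23129/130354 951/18622; 951/18622 54039/93110]
step 2: x' = [218325985/159203851, 156157006/159203851], P' = [28148841/159203851 8147669/159203851; 8147669/159203851 92300839/159203851]

step 0: x̄ = F·x = [5, 2]
step 0: P̄ = F·P·Fᵀ + Q = [12 6; 6 15]
step 0: y = z − H·x̄ = [-10, -15]
step 0: S = H·P̄·Hᵀ + R = [40 33; 33 89]
step 0: K = P̄·Hᵀ·S⁻¹ = [612/2471 606/2471; 1770/2471 -573/2471]
step 0: x' = x̄ + K·y = [-2855/2471, -4163/2471]
step 0: P' = (I − K·H)·P̄ = [456/2471 156/2471; 156/2471 1614/2471]
step 1: x̄ = F·x = [-5471/2471, 5710/2471]
step 1: P̄ = F·P·Fᵀ + Q = [8759/2471 288/2471; 288/2471 9237/2471]
step 1: y = z − H·x̄ = [2232/2471, 29536/2471]
step 1: S = H·P̄·Hᵀ + R = [21043/2471 17616/2471; 17616/2471 91282/2471]
step 1: K = P̄·Hᵀ·S⁻¹ = [14893/65177 31365/130354; 29397/46555 -19887/93110]
step 1: x' = x̄ + K·y = [56599/65177, 15278/46555]
step 1: P' = (I − K·H)·P̄ = [23129/130354 951/18622; 951/18622 54039/93110]
step 2: x̄ = F·x = [-69103/325885, -113198/65177]
step 2: P̄ = F·P·Fᵀ + Q = [2147367/651770 9815/65177; 9815/65177 241789/65177]
step 2: y = z − H·x̄ = [1612748/325885, 618974/325885]
step 2: S = H·P̄·Hᵀ + R = [5413327/651770 4220511/651770; 4220511/651770 22458833/651770]
step 2: K = P̄·Hᵀ·S⁻¹ = [36296510/159203851 38149427/159203851; 100448508/159203851 -33928916/159203851]
step 2: x' = x̄ + K·y = [218325985/159203851, 156157006/159203851]
step 2: P' = (I − K·H)·P̄ = [28148841/159203851 8147669/159203851; 8147669/159203851 92300839/159203851]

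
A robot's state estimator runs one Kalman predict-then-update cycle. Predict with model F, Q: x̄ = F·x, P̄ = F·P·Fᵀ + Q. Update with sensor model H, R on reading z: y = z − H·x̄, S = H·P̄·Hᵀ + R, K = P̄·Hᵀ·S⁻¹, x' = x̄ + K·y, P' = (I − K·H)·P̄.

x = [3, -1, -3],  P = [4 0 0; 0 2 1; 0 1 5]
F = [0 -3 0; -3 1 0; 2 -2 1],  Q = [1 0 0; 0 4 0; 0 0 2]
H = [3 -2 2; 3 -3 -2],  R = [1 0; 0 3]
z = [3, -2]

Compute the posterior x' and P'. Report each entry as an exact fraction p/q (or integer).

x' = [-48400/24301, -64726/24301, 43970/24301]
P' = [217393/24301 259032/24301 -66546/24301; 259032/24301 312450/24301 -77949/24301; -66546/24301 -77949/24301 25299/24301]

x̄ = F·x = [3, -10, 5]
P̄ = F·P·Fᵀ + Q = [19 -6 9; -6 42 -27; 9 -27 27]
y = z − H·x̄ = [-36, -31]
S = H·P̄·Hᵀ + R = [844 459; 459 336]
K = P̄·Hᵀ·S⁻¹ = [1023/24301 2725/24301; -3702/24301 -1452/24301; 6858/24301 -5463/24301]
x' = x̄ + K·y = [-48400/24301, -64726/24301, 43970/24301]
P' = (I − K·H)·P̄ = [217393/24301 259032/24301 -66546/24301; 259032/24301 312450/24301 -77949/24301; -66546/24301 -77949/24301 25299/24301]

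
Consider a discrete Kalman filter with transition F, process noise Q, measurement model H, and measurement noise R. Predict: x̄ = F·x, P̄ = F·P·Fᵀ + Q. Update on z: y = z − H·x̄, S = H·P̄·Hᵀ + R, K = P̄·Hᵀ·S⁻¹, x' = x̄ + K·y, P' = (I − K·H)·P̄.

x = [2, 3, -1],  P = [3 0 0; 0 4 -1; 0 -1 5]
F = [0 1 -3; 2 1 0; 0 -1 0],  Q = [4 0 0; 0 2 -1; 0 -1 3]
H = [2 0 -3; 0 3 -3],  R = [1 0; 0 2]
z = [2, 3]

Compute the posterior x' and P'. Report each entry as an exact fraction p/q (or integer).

x' = [110323/84864, 106037/84864, 16693/84864]
P' = [446635/84864 278717/84864 285757/84864; 278717/84864 201115/84864 187163/84864; 285757/84864 187163/84864 191899/84864]

x̄ = F·x = [6, 7, -3]
P̄ = F·P·Fᵀ + Q = [59 7 -7; 7 18 -5; -7 -5 7]
y = z − H·x̄ = [-19, -27]
S = H·P̄·Hᵀ + R = [384 192; 192 317]
K = P̄·Hᵀ·S⁻¹ = [35999/84864 -55/442; -4055/84864 109/442; -4183/84864 -37/442]
x' = x̄ + K·y = [110323/84864, 106037/84864, 16693/84864]
P' = (I − K·H)·P̄ = [446635/84864 278717/84864 285757/84864; 278717/84864 201115/84864 187163/84864; 285757/84864 187163/84864 191899/84864]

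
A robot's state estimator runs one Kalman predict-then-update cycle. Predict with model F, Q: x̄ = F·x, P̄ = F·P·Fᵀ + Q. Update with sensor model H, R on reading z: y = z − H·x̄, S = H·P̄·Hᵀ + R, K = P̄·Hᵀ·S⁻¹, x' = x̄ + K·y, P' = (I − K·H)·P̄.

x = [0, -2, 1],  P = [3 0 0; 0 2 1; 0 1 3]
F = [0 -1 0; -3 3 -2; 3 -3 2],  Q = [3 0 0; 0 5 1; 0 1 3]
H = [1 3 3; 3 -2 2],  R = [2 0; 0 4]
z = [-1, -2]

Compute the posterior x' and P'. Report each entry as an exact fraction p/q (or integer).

x̄ = F·x = [2, -8, 8]
P̄ = F·P·Fᵀ + Q = [5 -4 4; -4 50 -44; 4 -44 48]
y = z − H·x̄ = [-3, -40]
S = H·P̄·Hᵀ + R = [97 19; 19 889]
K = P̄·Hᵀ·S⁻¹ = [241/5367 182/5367; 8123/42936 -9833/42936; 875/7156 1559/7156]
x' = x̄ + K·y = [2731/5367, 25463/42936, -7737/7156]
P' = (I − K·H)·P̄ = [19988/5367 11558/5367 -6020/1789; 11558/5367 33239/21468 -7657/3578; -6020/1789 -7657/3578 5981/1789]

x' = [2731/5367, 25463/42936, -7737/7156]
P' = [19988/5367 11558/5367 -6020/1789; 11558/5367 33239/21468 -7657/3578; -6020/1789 -7657/3578 5981/1789]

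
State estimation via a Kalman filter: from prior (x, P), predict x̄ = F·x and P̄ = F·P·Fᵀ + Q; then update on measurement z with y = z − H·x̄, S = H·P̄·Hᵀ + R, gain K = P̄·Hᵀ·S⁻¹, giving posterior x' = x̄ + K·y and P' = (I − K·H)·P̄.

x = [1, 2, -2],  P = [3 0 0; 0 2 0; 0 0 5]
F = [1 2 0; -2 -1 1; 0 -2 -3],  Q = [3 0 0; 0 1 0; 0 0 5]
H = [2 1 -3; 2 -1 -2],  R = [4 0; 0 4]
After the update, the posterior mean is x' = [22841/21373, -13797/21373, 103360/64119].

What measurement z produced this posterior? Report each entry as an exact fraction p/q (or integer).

z = [-3, -1]

x̄ = F·x = [5, -6, 2]
P̄ = F·P·Fᵀ + Q = [14 -10 -8; -10 20 -11; -8 -11 58]
S = H·P̄·Hᵀ + R = [724 453; 453 372]
K = P̄·Hᵀ·S⁻¹ = [-2946/21373 6690/21373; 6810/21373 -9327/21373; -6653/21373 3449/64119]
x' − x̄ = [-84024/21373, 114441/21373, -24878/64119] = K·y
y = (KᵀK)⁻¹·Kᵀ·(x' − x̄) = [-1, -13]
z = y + H·x̄ = [-1, -13] + [-2, 12] = [-3, -1]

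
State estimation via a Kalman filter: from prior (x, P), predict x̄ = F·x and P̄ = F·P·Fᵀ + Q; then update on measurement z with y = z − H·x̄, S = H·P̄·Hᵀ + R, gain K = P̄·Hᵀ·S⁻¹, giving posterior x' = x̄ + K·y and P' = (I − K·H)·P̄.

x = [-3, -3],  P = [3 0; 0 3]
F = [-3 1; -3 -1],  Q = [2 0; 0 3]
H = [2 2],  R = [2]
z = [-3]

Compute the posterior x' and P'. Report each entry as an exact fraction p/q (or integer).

x̄ = F·x = [6, 12]
P̄ = F·P·Fᵀ + Q = [32 24; 24 33]
y = z − H·x̄ = [-39]
S = H·P̄·Hᵀ + R = [454]
K = P̄·Hᵀ·S⁻¹ = [56/227; 57/227]
x' = x̄ + K·y = [-822/227, 501/227]
P' = (I − K·H)·P̄ = [992/227 -936/227; -936/227 993/227]

x' = [-822/227, 501/227]
P' = [992/227 -936/227; -936/227 993/227]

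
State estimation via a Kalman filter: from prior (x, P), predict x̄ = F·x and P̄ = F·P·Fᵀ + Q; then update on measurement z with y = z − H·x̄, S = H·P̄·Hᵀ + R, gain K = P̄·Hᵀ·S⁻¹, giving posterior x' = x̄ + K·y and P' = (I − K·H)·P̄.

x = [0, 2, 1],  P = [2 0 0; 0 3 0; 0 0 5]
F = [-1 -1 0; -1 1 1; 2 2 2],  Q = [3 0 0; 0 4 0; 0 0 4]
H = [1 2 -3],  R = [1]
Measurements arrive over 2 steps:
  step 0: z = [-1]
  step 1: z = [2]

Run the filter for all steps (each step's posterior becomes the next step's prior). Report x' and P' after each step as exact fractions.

step 0: x' = [-278/373, 1002/373, 704/373], P' = [1688/373 -49/373 518/373; -49/373 5141/373 3414/373; 518/373 3414/373 2488/373]
step 1: x' = [-6608/99079, 362314/99079, 173692/99079], P' = [1697682/495395 -2067829/495395 -831678/495395; -2067829/495395 15314048/495395 9536956/495395; -831678/495395 9536956/495395 6140652/495395]

step 0: x̄ = F·x = [-2, 3, 6]
step 0: P̄ = F·P·Fᵀ + Q = [8 -1 -10; -1 14 12; -10 12 44]
step 0: y = z − H·x̄ = [13]
step 0: S = H·P̄·Hᵀ + R = [373]
step 0: K = P̄·Hᵀ·S⁻¹ = [36/373; -9/373; -118/373]
step 0: x' = x̄ + K·y = [-278/373, 1002/373, 704/373]
step 0: P' = (I − K·H)·P̄ = [1688/373 -49/373 518/373; -49/373 5141/373 3414/373; 518/373 3414/373 2488/373]
step 1: x̄ = F·x = [-724/373, 1984/373, 2856/373]
step 1: P̄ = F·P·Fᵀ + Q = [7850/373 -7385/373 -21326/373; -7385/373 16699/373 25538/373; -21326/373 25538/373 69824/373]
step 1: y = z − H·x̄ = [6070/373]
step 1: S = H·P̄·Hᵀ + R = [495395/373]
step 1: K = P̄·Hᵀ·S⁻¹ = [57058/495395; -50601/495395; -179722/495395]
step 1: x' = x̄ + K·y = [-6608/99079, 362314/99079, 173692/99079]
step 1: P' = (I − K·H)·P̄ = [1697682/495395 -2067829/495395 -831678/495395; -2067829/495395 15314048/495395 9536956/495395; -831678/495395 9536956/495395 6140652/495395]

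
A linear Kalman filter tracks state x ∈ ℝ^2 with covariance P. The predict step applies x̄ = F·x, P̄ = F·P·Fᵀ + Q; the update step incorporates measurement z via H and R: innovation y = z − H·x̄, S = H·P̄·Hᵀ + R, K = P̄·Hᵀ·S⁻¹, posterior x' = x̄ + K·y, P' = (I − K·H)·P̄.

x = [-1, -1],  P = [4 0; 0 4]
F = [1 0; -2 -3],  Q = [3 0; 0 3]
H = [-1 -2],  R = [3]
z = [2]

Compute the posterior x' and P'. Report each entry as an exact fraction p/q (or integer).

x' = [-1/2, -2/3]
P' = [145/22 -37/11; -37/11 27/11]

x̄ = F·x = [-1, 5]
P̄ = F·P·Fᵀ + Q = [7 -8; -8 55]
y = z − H·x̄ = [11]
S = H·P̄·Hᵀ + R = [198]
K = P̄·Hᵀ·S⁻¹ = [1/22; -17/33]
x' = x̄ + K·y = [-1/2, -2/3]
P' = (I − K·H)·P̄ = [145/22 -37/11; -37/11 27/11]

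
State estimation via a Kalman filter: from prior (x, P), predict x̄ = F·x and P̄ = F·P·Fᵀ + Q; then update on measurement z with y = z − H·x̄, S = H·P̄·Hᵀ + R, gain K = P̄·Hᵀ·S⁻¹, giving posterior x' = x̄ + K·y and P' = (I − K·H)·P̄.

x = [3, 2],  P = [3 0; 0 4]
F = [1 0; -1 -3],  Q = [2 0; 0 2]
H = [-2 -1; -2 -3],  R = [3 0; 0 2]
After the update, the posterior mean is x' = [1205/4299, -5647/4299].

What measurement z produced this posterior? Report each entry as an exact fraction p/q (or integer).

x̄ = F·x = [3, -9]
P̄ = F·P·Fᵀ + Q = [5 -3; -3 41]
S = H·P̄·Hᵀ + R = [52 119; 119 355]
K = P̄·Hᵀ·S⁻¹ = [-2366/4299 781/4299; 1498/4299 -1919/4299]
x' − x̄ = [-11692/4299, 33044/4299] = K·y
y = (KᵀK)⁻¹·Kᵀ·(x' − x̄) = [-1, -18]
z = y + H·x̄ = [-1, -18] + [3, 21] = [2, 3]

z = [2, 3]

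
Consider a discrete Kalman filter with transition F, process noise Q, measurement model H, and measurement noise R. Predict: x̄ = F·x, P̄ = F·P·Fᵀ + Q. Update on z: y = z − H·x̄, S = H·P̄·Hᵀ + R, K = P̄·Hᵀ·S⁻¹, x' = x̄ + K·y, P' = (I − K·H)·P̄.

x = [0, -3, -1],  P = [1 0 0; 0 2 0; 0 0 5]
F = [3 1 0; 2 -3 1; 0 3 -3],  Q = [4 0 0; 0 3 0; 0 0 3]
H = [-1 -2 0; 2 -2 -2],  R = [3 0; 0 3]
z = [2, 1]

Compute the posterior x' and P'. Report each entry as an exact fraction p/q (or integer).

x̄ = F·x = [-3, 8, -6]
P̄ = F·P·Fᵀ + Q = [15 0 6; 0 30 -33; 6 -33 66]
y = z − H·x̄ = [15, 11]
S = H·P̄·Hᵀ + R = [138 -30; -30 135]
K = P̄·Hᵀ·S⁻¹ = [-33/394 113/985; -88/197 -54/985; 72/197 -314/985]
x' = x̄ + K·y = [-5899/1970, 686/985, -3964/985]
P' = (I − K·H)·P̄ = [23007/1970 -5628/985 16962/985; -5628/985 3474/985 -9021/985; 16962/985 -9021/985 26454/985]

x' = [-5899/1970, 686/985, -3964/985]
P' = [23007/1970 -5628/985 16962/985; -5628/985 3474/985 -9021/985; 16962/985 -9021/985 26454/985]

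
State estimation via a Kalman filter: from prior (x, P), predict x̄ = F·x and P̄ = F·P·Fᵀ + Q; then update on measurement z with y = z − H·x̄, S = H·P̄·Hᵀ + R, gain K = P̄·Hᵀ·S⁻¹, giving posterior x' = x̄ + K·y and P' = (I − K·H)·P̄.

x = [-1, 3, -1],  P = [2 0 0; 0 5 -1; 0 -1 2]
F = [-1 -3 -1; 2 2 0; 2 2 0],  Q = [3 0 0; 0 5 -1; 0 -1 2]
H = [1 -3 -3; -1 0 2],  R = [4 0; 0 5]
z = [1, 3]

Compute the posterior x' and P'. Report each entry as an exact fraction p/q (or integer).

x' = [-75259/29877, -10956/9959, 4/433]
P' = [164926/29877 -724/9959 822/433; -724/9959 10883/9959 -329/433; 822/433 -329/433 631/433]

x̄ = F·x = [-7, 4, 4]
P̄ = F·P·Fᵀ + Q = [46 -32 -32; -32 33 27; -32 27 30]
y = z − H·x̄ = [32, -12]
S = H·P̄·Hᵀ + R = [1487 -644; -644 299]
K = P̄·Hᵀ·S⁻¹ = [14/1299 -10298/29877; -116/433 -2882/9959; -21/433 88/433]
x' = x̄ + K·y = [-75259/29877, -10956/9959, 4/433]
P' = (I − K·H)·P̄ = [164926/29877 -724/9959 822/433; -724/9959 10883/9959 -329/433; 822/433 -329/433 631/433]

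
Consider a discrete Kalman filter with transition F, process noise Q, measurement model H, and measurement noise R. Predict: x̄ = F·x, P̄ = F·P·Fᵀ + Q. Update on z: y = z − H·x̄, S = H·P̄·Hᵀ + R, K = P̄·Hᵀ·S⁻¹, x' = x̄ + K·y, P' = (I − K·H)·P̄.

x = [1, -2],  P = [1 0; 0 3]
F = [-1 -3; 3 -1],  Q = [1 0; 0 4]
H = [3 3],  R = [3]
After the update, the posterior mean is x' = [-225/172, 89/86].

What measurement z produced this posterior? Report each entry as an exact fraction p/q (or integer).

x̄ = F·x = [5, 5]
P̄ = F·P·Fᵀ + Q = [29 6; 6 16]
S = H·P̄·Hᵀ + R = [516]
K = P̄·Hᵀ·S⁻¹ = [35/172; 11/86]
x' − x̄ = [-1085/172, -341/86] = K·y
y = (KᵀK)⁻¹·Kᵀ·(x' − x̄) = [-31]
z = y + H·x̄ = [-31] + [30] = [-1]

z = [-1]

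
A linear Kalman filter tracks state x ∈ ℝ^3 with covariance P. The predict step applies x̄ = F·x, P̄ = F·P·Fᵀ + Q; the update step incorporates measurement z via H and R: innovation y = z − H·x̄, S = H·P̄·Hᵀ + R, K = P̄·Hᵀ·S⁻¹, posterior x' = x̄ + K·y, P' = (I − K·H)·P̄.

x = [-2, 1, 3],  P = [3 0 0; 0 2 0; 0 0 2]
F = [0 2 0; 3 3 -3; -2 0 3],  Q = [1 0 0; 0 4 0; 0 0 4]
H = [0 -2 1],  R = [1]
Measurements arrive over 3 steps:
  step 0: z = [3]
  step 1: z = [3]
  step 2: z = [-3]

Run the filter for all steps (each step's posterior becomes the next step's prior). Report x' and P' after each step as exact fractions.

step 0: x' = [570/149, 416/447, 2207/447], P' = [1149/149 428/149 848/149; 428/149 1049/447 1928/447; 848/149 1928/447 3962/447]
step 1: x' = [27496/15265, 61849/45795, 52373/9159], P' = [473831/45795 307078/45795 122936/9159; 307078/45795 269494/45795 104492/9159; 122936/9159 104492/9159 211502/9159]
step 2: x' = [-29843894/33560583, 2209776/1598123, -1160547/11186861], P' = [720023551/33560583 23800096/1598123 334458448/11186861; 23800096/1598123 19043615/1598123 37632964/1598123; 334458448/11186861 37632964/1598123 531642838/11186861]

step 0: x̄ = F·x = [2, -12, 13]
step 0: P̄ = F·P·Fᵀ + Q = [9 12 0; 12 67 -36; 0 -36 34]
step 0: y = z − H·x̄ = [-34]
step 0: S = H·P̄·Hᵀ + R = [447]
step 0: K = P̄·Hᵀ·S⁻¹ = [-8/149; -170/447; 106/447]
step 0: x' = x̄ + K·y = [570/149, 416/447, 2207/447]
step 0: P' = (I − K·H)·P̄ = [1149/149 428/149 848/149; 428/149 1049/447 1928/447; 848/149 1928/447 3962/447]
step 1: x̄ = F·x = [832/447, -81/149, 1067/149]
step 1: P̄ = F·P·Fᵀ + Q = [4643/447 810/149 2144/149; 810/149 6842/149 -2844/149; 2144/149 -2844/149 6902/149]
step 1: y = z − H·x̄ = [-782/149]
step 1: S = H·P̄·Hᵀ + R = [45795/149]
step 1: K = P̄·Hᵀ·S⁻¹ = [524/45795; -16528/45795; 2518/9159]
step 1: x' = x̄ + K·y = [27496/15265, 61849/45795, 52373/9159]
step 1: P' = (I − K·H)·P̄ = [473831/45795 307078/45795 122936/9159; 307078/45795 269494/45795 104492/9159; 122936/9159 104492/9159 211502/9159]
step 2: x̄ = F·x = [123698/45795, -117528/15265, 4811/355]
step 2: P̄ = F·P·Fᵀ + Q = [1123771/45795 108224/15265 44336/1065; 108224/15265 483193/15265 -2176/355; 44336/1065 -2176/355 98138/1065]
step 2: y = z − H·x̄ = [-487724/15265]
step 2: S = H·P̄·Hᵀ + R = [11186861/45795]
step 2: K = P̄·Hᵀ·S⁻¹ = [1257104/11186861; -454266/1598123; 4781342/11186861]
step 2: x' = x̄ + K·y = [-29843894/33560583, 2209776/1598123, -1160547/11186861]
step 2: P' = (I − K·H)·P̄ = [720023551/33560583 23800096/1598123 334458448/11186861; 23800096/1598123 19043615/1598123 37632964/1598123; 334458448/11186861 37632964/1598123 531642838/11186861]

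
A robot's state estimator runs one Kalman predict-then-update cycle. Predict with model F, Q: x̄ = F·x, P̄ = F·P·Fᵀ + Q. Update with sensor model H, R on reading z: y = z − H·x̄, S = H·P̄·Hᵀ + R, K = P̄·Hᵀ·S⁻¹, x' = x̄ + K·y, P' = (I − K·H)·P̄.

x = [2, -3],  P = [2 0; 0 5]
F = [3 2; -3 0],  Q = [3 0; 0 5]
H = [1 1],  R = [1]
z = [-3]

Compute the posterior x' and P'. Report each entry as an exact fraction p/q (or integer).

x̄ = F·x = [0, -6]
P̄ = F·P·Fᵀ + Q = [41 -18; -18 23]
y = z − H·x̄ = [3]
S = H·P̄·Hᵀ + R = [29]
K = P̄·Hᵀ·S⁻¹ = [23/29; 5/29]
x' = x̄ + K·y = [69/29, -159/29]
P' = (I − K·H)·P̄ = [660/29 -637/29; -637/29 642/29]

x' = [69/29, -159/29]
P' = [660/29 -637/29; -637/29 642/29]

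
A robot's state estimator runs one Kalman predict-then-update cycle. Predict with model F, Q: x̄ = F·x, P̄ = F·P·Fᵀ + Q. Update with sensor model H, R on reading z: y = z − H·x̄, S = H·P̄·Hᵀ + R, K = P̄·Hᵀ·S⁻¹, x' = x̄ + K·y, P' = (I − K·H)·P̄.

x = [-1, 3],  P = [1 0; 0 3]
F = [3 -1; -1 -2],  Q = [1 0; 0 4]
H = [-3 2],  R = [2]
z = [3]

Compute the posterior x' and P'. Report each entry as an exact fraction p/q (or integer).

x̄ = F·x = [-6, -5]
P̄ = F·P·Fᵀ + Q = [13 3; 3 17]
y = z − H·x̄ = [-5]
S = H·P̄·Hᵀ + R = [151]
K = P̄·Hᵀ·S⁻¹ = [-33/151; 25/151]
x' = x̄ + K·y = [-741/151, -880/151]
P' = (I − K·H)·P̄ = [874/151 1278/151; 1278/151 1942/151]

x' = [-741/151, -880/151]
P' = [874/151 1278/151; 1278/151 1942/151]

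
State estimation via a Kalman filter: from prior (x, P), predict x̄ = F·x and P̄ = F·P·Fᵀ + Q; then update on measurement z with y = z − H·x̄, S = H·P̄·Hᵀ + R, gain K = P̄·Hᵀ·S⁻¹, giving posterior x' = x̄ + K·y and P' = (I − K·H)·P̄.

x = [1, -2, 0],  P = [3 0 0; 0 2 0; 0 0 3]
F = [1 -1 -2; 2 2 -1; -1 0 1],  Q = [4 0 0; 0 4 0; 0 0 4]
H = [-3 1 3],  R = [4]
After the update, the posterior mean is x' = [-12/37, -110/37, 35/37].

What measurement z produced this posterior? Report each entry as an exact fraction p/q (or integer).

x̄ = F·x = [3, -2, -1]
P̄ = F·P·Fᵀ + Q = [21 8 -9; 8 27 -9; -9 -9 10]
S = H·P̄·Hᵀ + R = [370]
K = P̄·Hᵀ·S⁻¹ = [-41/185; -12/185; 24/185]
x' − x̄ = [-123/37, -36/37, 72/37] = K·y
y = (KᵀK)⁻¹·Kᵀ·(x' − x̄) = [15]
z = y + H·x̄ = [15] + [-14] = [1]

z = [1]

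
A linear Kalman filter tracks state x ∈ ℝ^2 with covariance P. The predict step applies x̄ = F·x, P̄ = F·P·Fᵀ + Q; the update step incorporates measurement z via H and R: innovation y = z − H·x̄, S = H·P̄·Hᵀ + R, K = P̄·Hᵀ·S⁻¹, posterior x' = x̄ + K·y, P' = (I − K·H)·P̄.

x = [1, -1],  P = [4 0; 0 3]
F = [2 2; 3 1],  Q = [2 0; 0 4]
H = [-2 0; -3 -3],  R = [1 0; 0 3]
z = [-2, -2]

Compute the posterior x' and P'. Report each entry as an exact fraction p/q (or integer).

x' = [57/65, -173/1300]
P' = [3/13 -57/260; -57/260 2773/5200]

x̄ = F·x = [0, 2]
P̄ = F·P·Fᵀ + Q = [30 30; 30 43]
y = z − H·x̄ = [-2, 4]
S = H·P̄·Hᵀ + R = [121 360; 360 1200]
K = P̄·Hᵀ·S⁻¹ = [-6/13 -3/260; 57/130 -1633/5200]
x' = x̄ + K·y = [57/65, -173/1300]
P' = (I − K·H)·P̄ = [3/13 -57/260; -57/260 2773/5200]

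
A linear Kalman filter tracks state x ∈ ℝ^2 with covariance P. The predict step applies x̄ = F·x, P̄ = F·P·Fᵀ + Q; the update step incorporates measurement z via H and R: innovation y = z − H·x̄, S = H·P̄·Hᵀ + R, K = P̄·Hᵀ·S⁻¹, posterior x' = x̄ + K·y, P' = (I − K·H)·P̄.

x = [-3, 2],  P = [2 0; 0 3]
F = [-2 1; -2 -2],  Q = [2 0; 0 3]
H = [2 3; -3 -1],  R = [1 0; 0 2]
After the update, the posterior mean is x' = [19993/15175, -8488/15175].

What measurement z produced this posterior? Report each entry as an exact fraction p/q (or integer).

x̄ = F·x = [8, 2]
P̄ = F·P·Fᵀ + Q = [13 2; 2 23]
S = H·P̄·Hᵀ + R = [284 -169; -169 154]
K = P̄·Hᵀ·S⁻¹ = [-2001/15175 -6236/15175; 6341/15175 4101/15175]
x' − x̄ = [-101407/15175, -38838/15175] = K·y
y = (KᵀK)⁻¹·Kᵀ·(x' − x̄) = [-21, 23]
z = y + H·x̄ = [-21, 23] + [22, -26] = [1, -3]

z = [1, -3]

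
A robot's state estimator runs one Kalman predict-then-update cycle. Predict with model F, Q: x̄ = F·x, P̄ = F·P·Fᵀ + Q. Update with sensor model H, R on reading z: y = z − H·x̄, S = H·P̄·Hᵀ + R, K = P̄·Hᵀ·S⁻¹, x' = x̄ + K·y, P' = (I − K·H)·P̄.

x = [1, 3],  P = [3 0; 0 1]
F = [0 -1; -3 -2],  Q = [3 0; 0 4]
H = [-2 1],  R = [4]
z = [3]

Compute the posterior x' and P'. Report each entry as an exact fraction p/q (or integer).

x' = [-177/47, -237/47]
P' = [152/47 280/47; 280/47 684/47]

x̄ = F·x = [-3, -9]
P̄ = F·P·Fᵀ + Q = [4 2; 2 35]
y = z − H·x̄ = [6]
S = H·P̄·Hᵀ + R = [47]
K = P̄·Hᵀ·S⁻¹ = [-6/47; 31/47]
x' = x̄ + K·y = [-177/47, -237/47]
P' = (I − K·H)·P̄ = [152/47 280/47; 280/47 684/47]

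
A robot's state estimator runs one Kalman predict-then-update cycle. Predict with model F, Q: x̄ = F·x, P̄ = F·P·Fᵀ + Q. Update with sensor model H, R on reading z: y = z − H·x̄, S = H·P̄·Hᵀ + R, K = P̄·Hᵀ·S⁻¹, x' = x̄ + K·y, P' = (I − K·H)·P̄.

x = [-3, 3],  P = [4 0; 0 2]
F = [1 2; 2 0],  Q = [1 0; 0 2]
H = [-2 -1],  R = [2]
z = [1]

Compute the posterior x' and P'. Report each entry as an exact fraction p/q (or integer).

x̄ = F·x = [3, -6]
P̄ = F·P·Fᵀ + Q = [13 8; 8 18]
y = z − H·x̄ = [1]
S = H·P̄·Hᵀ + R = [104]
K = P̄·Hᵀ·S⁻¹ = [-17/52; -17/52]
x' = x̄ + K·y = [139/52, -329/52]
P' = (I − K·H)·P̄ = [49/26 -81/26; -81/26 179/26]

x' = [139/52, -329/52]
P' = [49/26 -81/26; -81/26 179/26]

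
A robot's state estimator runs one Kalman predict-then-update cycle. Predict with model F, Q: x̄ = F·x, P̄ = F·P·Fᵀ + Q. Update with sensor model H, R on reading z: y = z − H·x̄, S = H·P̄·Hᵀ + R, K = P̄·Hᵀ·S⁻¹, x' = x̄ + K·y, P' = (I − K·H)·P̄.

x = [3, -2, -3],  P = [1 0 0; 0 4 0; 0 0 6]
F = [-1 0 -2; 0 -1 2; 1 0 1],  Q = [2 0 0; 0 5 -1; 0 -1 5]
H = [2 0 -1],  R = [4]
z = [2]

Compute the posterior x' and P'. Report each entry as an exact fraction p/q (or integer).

x' = [65/44, -117/44, 19/22]
P' = [263/176 -271/176 129/88; -271/176 2327/176 -153/88; 129/88 -153/88 167/44]

x̄ = F·x = [3, -4, 0]
P̄ = F·P·Fᵀ + Q = [27 -24 -13; -24 33 11; -13 11 12]
y = z − H·x̄ = [-4]
S = H·P̄·Hᵀ + R = [176]
K = P̄·Hᵀ·S⁻¹ = [67/176; -59/176; -19/88]
x' = x̄ + K·y = [65/44, -117/44, 19/22]
P' = (I − K·H)·P̄ = [263/176 -271/176 129/88; -271/176 2327/176 -153/88; 129/88 -153/88 167/44]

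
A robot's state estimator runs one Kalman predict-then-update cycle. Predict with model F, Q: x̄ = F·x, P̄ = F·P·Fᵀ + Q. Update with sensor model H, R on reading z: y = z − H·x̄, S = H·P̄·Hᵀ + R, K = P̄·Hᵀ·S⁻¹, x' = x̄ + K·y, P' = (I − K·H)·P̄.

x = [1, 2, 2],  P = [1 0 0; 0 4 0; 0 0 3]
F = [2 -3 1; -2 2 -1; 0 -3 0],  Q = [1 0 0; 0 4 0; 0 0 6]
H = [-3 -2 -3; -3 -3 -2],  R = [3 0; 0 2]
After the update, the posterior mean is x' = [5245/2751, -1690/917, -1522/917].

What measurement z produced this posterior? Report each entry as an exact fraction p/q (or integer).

x̄ = F·x = [-2, 0, -6]
P̄ = F·P·Fᵀ + Q = [44 -31 36; -31 27 -24; 36 -24 42]
S = H·P̄·Hᵀ + R = [873 573; 573 395]
K = P̄·Hᵀ·S⁻¹ = [-6707/16506 1697/5502; 3155/5502 -1247/1834; -785/2751 101/917]
x' − x̄ = [10747/2751, -1690/917, 3980/917] = K·y
y = (KᵀK)⁻¹·Kᵀ·(x' − x̄) = [-21, -15]
z = y + H·x̄ = [-21, -15] + [24, 18] = [3, 3]

z = [3, 3]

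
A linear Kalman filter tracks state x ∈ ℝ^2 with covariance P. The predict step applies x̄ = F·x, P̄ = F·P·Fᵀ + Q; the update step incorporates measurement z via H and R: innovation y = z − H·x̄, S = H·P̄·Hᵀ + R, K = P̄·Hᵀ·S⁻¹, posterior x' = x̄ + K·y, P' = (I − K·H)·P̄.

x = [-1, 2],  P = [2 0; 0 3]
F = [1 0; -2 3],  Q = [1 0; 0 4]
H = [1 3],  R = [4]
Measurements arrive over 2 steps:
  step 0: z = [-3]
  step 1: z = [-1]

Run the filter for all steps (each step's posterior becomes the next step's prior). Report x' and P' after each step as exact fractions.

step 0: x' = [-50/167, -133/167], P' = [921/334 -319/334; -319/334 257/334]
step 1: x' = [-29590/43123, -5551/43123], P' = [171349/86246 -66639/86246; -66639/86246 63125/86246]

step 0: x̄ = F·x = [-1, 8]
step 0: P̄ = F·P·Fᵀ + Q = [3 -4; -4 39]
step 0: y = z − H·x̄ = [-26]
step 0: S = H·P̄·Hᵀ + R = [334]
step 0: K = P̄·Hᵀ·S⁻¹ = [-9/334; 113/334]
step 0: x' = x̄ + K·y = [-50/167, -133/167]
step 0: P' = (I − K·H)·P̄ = [921/334 -319/334; -319/334 257/334]
step 1: x̄ = F·x = [-50/167, -299/167]
step 1: P̄ = F·P·Fᵀ + Q = [1255/334 -2799/334; -2799/334 11161/334]
step 1: y = z − H·x̄ = [780/167]
step 1: S = H·P̄·Hᵀ + R = [43123/167]
step 1: K = P̄·Hᵀ·S⁻¹ = [-3571/43123; 15342/43123]
step 1: x' = x̄ + K·y = [-29590/43123, -5551/43123]
step 1: P' = (I − K·H)·P̄ = [171349/86246 -66639/86246; -66639/86246 63125/86246]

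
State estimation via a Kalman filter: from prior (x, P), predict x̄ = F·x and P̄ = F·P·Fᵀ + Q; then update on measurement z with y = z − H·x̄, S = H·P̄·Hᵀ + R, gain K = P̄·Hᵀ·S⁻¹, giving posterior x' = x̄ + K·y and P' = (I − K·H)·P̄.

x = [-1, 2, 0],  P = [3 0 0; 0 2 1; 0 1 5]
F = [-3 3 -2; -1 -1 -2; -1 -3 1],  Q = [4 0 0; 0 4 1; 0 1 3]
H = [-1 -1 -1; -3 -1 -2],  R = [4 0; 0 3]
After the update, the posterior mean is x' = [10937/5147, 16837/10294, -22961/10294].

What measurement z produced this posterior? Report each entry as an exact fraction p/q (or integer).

z = [-3, -3]

x̄ = F·x = [9, -1, -5]
P̄ = F·P·Fᵀ + Q = [57 19 -10; 19 33 5; -10 5 23]
S = H·P̄·Hᵀ + R = [145 291; 291 655]
K = P̄·Hᵀ·S⁻¹ = [3120/5147 -2722/5147; -8235/10294 2087/10294; -5679/10294 2193/10294]
x' − x̄ = [-35386/5147, 27131/10294, 28509/10294] = K·y
y = (KᵀK)⁻¹·Kᵀ·(x' − x̄) = [0, 13]
z = y + H·x̄ = [0, 13] + [-3, -16] = [-3, -3]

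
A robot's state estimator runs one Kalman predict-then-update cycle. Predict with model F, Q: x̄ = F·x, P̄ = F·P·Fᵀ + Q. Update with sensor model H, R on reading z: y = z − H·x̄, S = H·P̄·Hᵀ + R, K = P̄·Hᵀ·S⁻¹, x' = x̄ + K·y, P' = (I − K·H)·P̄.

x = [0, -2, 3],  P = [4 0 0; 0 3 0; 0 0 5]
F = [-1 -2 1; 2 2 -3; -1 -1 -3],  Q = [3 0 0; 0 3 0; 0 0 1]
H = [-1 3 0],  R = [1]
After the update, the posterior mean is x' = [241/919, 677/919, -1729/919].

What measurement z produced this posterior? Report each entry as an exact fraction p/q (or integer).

x̄ = F·x = [7, -13, -7]
P̄ = F·P·Fᵀ + Q = [24 -35 -5; -35 76 31; -5 31 53]
S = H·P̄·Hᵀ + R = [919]
K = P̄·Hᵀ·S⁻¹ = [-129/919; 263/919; 98/919]
x' − x̄ = [-6192/919, 12624/919, 4704/919] = K·y
y = (KᵀK)⁻¹·Kᵀ·(x' − x̄) = [48]
z = y + H·x̄ = [48] + [-46] = [2]

z = [2]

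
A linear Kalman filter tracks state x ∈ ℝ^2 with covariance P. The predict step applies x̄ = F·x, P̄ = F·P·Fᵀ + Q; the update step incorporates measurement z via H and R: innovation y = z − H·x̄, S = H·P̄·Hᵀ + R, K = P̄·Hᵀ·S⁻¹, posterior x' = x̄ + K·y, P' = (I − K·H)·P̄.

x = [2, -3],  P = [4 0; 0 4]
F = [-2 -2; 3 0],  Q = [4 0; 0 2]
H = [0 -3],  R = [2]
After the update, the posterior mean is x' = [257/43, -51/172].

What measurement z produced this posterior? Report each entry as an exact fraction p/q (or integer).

x̄ = F·x = [2, 6]
P̄ = F·P·Fᵀ + Q = [36 -24; -24 38]
S = H·P̄·Hᵀ + R = [344]
K = P̄·Hᵀ·S⁻¹ = [9/43; -57/172]
x' − x̄ = [171/43, -1083/172] = K·y
y = (KᵀK)⁻¹·Kᵀ·(x' − x̄) = [19]
z = y + H·x̄ = [19] + [-18] = [1]

z = [1]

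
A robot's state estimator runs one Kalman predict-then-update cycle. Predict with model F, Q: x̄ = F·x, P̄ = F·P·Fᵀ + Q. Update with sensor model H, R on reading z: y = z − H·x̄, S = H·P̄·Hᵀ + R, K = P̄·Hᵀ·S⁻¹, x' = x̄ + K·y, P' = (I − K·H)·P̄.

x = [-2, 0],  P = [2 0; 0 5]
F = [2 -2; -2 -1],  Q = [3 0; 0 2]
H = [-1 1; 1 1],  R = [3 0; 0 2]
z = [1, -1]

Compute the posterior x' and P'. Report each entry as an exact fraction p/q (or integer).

x̄ = F·x = [-4, 4]
P̄ = F·P·Fᵀ + Q = [31 2; 2 15]
y = z − H·x̄ = [-7, -1]
S = H·P̄·Hᵀ + R = [45 -16; -16 52]
K = P̄·Hᵀ·S⁻¹ = [-245/521 1021/2084; 237/521 973/2084]
x' = x̄ + K·y = [-2497/2084, 727/2084]
P' = (I − K·H)·P̄ = [2491/2084 -449/2084; -449/2084 2395/2084]

x' = [-2497/2084, 727/2084]
P' = [2491/2084 -449/2084; -449/2084 2395/2084]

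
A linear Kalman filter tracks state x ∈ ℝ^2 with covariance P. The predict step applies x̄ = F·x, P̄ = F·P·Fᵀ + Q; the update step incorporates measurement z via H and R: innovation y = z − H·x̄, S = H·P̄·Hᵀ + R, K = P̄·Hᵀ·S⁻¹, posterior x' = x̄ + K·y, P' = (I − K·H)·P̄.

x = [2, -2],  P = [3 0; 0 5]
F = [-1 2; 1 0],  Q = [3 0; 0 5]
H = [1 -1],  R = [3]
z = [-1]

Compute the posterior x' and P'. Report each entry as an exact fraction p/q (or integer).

x' = [-55/43, 9/43]
P' = [277/43 190/43; 190/43 223/43]

x̄ = F·x = [-6, 2]
P̄ = F·P·Fᵀ + Q = [26 -3; -3 8]
y = z − H·x̄ = [7]
S = H·P̄·Hᵀ + R = [43]
K = P̄·Hᵀ·S⁻¹ = [29/43; -11/43]
x' = x̄ + K·y = [-55/43, 9/43]
P' = (I − K·H)·P̄ = [277/43 190/43; 190/43 223/43]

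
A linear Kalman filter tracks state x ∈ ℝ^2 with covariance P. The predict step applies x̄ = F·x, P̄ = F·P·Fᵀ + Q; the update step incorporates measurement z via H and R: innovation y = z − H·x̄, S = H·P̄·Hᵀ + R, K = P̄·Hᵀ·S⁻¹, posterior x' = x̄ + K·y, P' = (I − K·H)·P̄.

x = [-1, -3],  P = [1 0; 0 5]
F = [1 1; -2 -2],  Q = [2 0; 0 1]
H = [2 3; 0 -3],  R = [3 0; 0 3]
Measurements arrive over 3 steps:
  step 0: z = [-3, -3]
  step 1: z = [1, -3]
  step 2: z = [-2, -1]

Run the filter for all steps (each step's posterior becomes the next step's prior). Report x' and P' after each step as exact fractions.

step 0: x̄ = F·x = [-4, 8]
step 0: P̄ = F·P·Fᵀ + Q = [8 -12; -12 25]
step 0: y = z − H·x̄ = [-19, 21]
step 0: S = H·P̄·Hᵀ + R = [116 -153; -153 228]
step 0: K = P̄·Hᵀ·S⁻¹ = [316/1013 372/1013; 51/1013 -299/1013]
step 0: x' = x̄ + K·y = [-2244/1013, 856/1013]
step 0: P' = (I − K·H)·P̄ = [1032/1013 -372/1013; -372/1013 299/1013]
step 1: x̄ = F·x = [-1388/1013, 2776/1013]
step 1: P̄ = F·P·Fᵀ + Q = [2613/1013 -1174/1013; -1174/1013 3361/1013]
step 1: y = z − H·x̄ = [-4539/1013, 5289/1013]
step 1: S = H·P̄·Hᵀ + R = [29652/1013 -23205/1013; -23205/1013 33288/1013]
step 1: K = P̄·Hᵀ·S⁻¹ = [5062/16401 752/2343; 1105/21087 -5617/21087]
step 1: x' = x̄ + K·y = [-5890/5467, 2612/2343]
step 1: P' = (I − K·H)·P̄ = [5163/5467 -752/2343; -752/2343 5617/21087]
step 2: x̄ = F·x = [614/16401, -1228/16401]
step 2: P̄ = F·P·Fᵀ + Q = [379186/147609 -167936/147609; -167936/147609 483481/147609]
step 2: y = z − H·x̄ = [-30346/16401, -6695/5467]
step 2: S = H·P̄·Hᵀ + R = [4295668/147609 -1114571/49203; -1114571/49203 532684/16401]
step 2: K = P̄·Hᵀ·S⁻¹ = [6560144/21258157 6809388/21258157; 1114571/21258157 -5654163/21258157]
step 2: x' = x̄ + K·y = [-19681006/21258157, 3270293/21258157]
step 2: P' = (I − K·H)·P̄ = [20054298/21258157 -6809388/21258157; -6809388/21258157 5654163/21258157]

step 0: x' = [-2244/1013, 856/1013], P' = [1032/1013 -372/1013; -372/1013 299/1013]
step 1: x' = [-5890/5467, 2612/2343], P' = [5163/5467 -752/2343; -752/2343 5617/21087]
step 2: x' = [-19681006/21258157, 3270293/21258157], P' = [20054298/21258157 -6809388/21258157; -6809388/21258157 5654163/21258157]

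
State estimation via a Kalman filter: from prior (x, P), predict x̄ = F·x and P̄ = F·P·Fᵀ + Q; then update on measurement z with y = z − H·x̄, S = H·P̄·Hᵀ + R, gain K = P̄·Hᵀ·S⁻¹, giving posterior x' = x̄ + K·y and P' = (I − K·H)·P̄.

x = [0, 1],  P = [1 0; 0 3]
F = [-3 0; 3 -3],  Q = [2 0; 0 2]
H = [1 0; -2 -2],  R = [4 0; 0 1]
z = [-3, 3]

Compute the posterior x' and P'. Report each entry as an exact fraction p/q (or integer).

x' = [-4029/1859, 1212/1859]
P' = [5436/1859 -5428/1859; -5428/1859 5881/1859]

x̄ = F·x = [0, -3]
P̄ = F·P·Fᵀ + Q = [11 -9; -9 38]
y = z − H·x̄ = [-3, -3]
S = H·P̄·Hᵀ + R = [15 -4; -4 125]
K = P̄·Hᵀ·S⁻¹ = [1359/1859 -16/1859; -1357/1859 -906/1859]
x' = x̄ + K·y = [-4029/1859, 1212/1859]
P' = (I − K·H)·P̄ = [5436/1859 -5428/1859; -5428/1859 5881/1859]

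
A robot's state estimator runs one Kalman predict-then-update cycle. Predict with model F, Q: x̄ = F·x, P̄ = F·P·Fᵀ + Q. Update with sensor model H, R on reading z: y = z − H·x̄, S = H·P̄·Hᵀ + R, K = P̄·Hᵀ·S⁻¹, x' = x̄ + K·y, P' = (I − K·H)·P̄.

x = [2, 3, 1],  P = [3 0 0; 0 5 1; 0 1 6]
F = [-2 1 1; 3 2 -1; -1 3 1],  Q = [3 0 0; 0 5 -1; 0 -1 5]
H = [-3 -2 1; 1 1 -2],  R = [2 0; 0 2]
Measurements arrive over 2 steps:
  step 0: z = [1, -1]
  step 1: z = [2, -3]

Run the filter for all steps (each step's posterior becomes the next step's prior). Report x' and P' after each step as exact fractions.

step 0: x' = [-9099/2771, 14646/2771, 4186/2771], P' = [191579/19397 -311785/19397 -54151/19397; -311785/19397 528401/19397 104793/19397; -54151/19397 104793/19397 36097/19397]
step 1: x' = [562065117/851234822, -1167589619/851234822, 981886265/851234822], P' = [3207209699/1702469644 -4358668483/1702469644 -137020061/1702469644; -4358668483/1702469644 7497425979/1702469644 1412358829/1702469644; -137020061/1702469644 1412358829/1702469644 1622472171/1702469644]

step 0: x̄ = F·x = [0, 11, 8]
step 0: P̄ = F·P·Fᵀ + Q = [28 -13 31; -13 54 13; 31 13 65]
step 0: y = z − H·x̄ = [15, 4]
step 0: S = H·P̄·Hᵀ + R = [141 25; 25 142]
step 0: K = P̄·Hᵀ·S⁻¹ = [-2659/19397 -5952/19397; -8327/19397 3515/19397; -5518/19397 -10776/19397]
step 0: x' = x̄ + K·y = [-9099/2771, 14646/2771, 4186/2771]
step 0: P' = (I − K·H)·P̄ = [191579/19397 -311785/19397 -54151/19397; -311785/19397 528401/19397 104793/19397; -54151/19397 104793/19397 36097/19397]
step 1: x̄ = F·x = [37030/2771, -2191/2771, 57223/2771]
step 1: P̄ = F·P·Fᵀ + Q = [3062335/19397 17054/19397 4768578/19397; 17054/19397 135211/19397 36283/19397; 4768578/19397 36283/19397 7688040/19397]
step 1: y = z − H·x̄ = [55027/2771, 71294/2771]
step 1: S = H·P̄·Hᵀ + R = [7276741/19397 8642684/19397; 8642684/19397 14803164/19397]
step 1: K = P̄·Hᵀ·S⁻¹ = [-130164024/425617411 -438709331/1702469644; -63310960/425617411 157019919/1702469644; -98898163/425617411 -984802787/1702469644]
step 1: x' = x̄ + K·y = [562065117/851234822, -1167589619/851234822, 981886265/851234822]
step 1: P' = (I − K·H)·P̄ = [3207209699/1702469644 -4358668483/1702469644 -137020061/1702469644; -4358668483/1702469644 7497425979/1702469644 1412358829/1702469644; -137020061/1702469644 1412358829/1702469644 1622472171/1702469644]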